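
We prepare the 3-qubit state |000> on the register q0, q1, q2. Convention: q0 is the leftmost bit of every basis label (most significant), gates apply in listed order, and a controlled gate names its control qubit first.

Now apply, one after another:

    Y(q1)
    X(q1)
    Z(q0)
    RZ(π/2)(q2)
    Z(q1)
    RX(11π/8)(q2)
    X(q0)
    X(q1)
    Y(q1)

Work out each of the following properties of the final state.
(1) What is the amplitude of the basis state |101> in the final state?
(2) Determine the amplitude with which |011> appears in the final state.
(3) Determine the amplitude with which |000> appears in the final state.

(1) The final state's coefficient on |101> equals -exp(I*pi/4)*sin(5*pi/16).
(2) |011> carries amplitude 0 in the final state.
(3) The final state's coefficient on |000> equals 0.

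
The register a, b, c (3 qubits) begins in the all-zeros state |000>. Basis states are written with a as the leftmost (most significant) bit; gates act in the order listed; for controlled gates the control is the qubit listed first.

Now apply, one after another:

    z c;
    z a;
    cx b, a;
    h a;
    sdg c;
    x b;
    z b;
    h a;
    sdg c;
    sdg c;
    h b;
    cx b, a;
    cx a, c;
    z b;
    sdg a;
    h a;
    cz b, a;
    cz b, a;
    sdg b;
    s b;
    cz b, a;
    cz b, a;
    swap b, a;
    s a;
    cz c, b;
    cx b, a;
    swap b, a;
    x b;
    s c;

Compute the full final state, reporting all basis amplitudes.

The resulting statevector has amplitude 0 on |000>, -I/2 on |001>, -1/2 on |010>, 0 on |011>, -1/2 on |100>, 0 on |101>, 0 on |110>, -I/2 on |111>.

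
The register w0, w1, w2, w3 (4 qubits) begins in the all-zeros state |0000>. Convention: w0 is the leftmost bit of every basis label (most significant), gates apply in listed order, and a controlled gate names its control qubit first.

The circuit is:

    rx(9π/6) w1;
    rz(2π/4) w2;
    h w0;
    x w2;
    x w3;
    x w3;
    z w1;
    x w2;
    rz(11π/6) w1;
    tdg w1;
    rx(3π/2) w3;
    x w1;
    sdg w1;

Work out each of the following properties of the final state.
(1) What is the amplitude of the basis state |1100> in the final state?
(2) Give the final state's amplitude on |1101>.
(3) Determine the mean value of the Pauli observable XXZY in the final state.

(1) The amplitude on |1100> is sqrt(2)*exp(I*pi/3)/4. Key observation: steps 5-6 multiply out to the identity, so the circuit reduces to the remaining gates.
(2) The final state's coefficient on |1101> equals sqrt(2)*exp(5*I*pi/6)/4.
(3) In the final state, XXZY has expectation -sqrt(2)/4 + sqrt(6)/4.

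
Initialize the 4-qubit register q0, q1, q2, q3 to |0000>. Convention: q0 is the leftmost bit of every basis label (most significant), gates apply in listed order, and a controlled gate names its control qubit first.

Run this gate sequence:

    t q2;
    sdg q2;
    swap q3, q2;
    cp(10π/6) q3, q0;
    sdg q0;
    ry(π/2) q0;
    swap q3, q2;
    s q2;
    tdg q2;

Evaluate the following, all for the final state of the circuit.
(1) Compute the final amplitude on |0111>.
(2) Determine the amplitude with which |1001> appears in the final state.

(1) |0111> carries amplitude 0 in the final state.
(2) |1001> carries amplitude 0 in the final state.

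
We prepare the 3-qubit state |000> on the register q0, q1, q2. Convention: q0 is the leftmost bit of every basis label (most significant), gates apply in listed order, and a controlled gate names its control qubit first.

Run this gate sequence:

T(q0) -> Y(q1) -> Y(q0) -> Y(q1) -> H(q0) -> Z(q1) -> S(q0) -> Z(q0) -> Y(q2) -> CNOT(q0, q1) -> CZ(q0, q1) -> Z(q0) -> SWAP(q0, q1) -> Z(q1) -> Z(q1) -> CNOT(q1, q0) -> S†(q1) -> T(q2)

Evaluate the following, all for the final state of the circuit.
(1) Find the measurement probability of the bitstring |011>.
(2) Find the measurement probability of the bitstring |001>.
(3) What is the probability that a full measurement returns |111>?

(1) Outcome |011> occurs with probability 1/2.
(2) A full measurement returns |001> with probability 1/2.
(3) Outcome |111> occurs with probability 0.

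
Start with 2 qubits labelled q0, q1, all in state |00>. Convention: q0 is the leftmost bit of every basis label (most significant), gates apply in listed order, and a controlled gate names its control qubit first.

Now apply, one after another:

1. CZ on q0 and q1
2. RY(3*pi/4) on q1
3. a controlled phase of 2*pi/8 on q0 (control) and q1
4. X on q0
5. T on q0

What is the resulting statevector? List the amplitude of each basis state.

The final amplitudes are 0 on |00>, 0 on |01>, sqrt(2 - sqrt(2))*exp(I*pi/4)/2 on |10>, sqrt(sqrt(2) + 2)*exp(I*pi/4)/2 on |11>.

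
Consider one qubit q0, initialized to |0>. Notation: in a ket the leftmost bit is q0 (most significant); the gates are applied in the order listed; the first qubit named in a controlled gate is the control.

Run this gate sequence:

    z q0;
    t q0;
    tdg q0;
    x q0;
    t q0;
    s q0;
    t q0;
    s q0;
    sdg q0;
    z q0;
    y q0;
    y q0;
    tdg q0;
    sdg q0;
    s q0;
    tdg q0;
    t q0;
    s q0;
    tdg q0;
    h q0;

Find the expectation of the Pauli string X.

In the final state, X has expectation -1. Key observation: the block from step 8 through step 9 cancels to the identity and can be dropped.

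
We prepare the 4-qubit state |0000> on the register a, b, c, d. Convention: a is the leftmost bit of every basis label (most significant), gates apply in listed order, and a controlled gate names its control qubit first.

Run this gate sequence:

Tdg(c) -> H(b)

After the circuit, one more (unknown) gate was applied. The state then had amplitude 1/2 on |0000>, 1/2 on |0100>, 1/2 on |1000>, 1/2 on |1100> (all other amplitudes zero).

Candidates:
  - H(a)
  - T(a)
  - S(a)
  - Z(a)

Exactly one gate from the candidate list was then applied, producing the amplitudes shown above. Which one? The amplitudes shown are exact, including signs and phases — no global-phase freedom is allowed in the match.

It was H(a) that produced the state shown.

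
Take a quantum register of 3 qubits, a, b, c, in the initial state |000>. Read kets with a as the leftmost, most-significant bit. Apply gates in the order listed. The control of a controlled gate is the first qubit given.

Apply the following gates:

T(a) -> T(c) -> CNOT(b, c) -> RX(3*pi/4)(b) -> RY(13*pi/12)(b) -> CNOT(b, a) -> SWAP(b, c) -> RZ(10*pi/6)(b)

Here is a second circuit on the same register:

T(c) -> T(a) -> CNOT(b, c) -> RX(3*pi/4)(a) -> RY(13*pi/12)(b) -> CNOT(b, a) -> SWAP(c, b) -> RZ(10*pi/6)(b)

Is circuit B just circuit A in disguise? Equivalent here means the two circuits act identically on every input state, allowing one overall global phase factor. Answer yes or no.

No — the two circuits implement different unitaries, even allowing a global phase.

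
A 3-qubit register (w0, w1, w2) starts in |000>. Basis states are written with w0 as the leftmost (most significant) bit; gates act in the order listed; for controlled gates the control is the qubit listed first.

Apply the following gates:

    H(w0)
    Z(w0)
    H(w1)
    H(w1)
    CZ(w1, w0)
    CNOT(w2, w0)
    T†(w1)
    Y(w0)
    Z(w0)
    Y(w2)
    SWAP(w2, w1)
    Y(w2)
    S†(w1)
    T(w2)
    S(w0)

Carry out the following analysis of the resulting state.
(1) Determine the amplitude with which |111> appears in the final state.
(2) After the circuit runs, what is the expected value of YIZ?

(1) The final state's coefficient on |111> equals sqrt(2)*exp(3*I*pi/4)/2.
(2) In the final state, YIZ has expectation 1.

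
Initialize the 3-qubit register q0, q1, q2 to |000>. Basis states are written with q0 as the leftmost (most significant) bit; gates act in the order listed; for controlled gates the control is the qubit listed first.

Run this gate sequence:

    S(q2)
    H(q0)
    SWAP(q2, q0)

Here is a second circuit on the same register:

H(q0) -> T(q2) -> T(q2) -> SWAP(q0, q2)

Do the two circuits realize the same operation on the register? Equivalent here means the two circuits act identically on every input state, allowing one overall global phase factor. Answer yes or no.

Yes, they are equivalent — the unitaries differ by at most a global phase.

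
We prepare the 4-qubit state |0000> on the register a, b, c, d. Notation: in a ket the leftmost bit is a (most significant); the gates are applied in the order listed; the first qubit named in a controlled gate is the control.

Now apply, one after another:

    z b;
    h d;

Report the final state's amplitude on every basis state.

After the circuit, the state carries amplitude sqrt(2)/2 on |0000>, sqrt(2)/2 on |0001>, and 0 on every other basis state.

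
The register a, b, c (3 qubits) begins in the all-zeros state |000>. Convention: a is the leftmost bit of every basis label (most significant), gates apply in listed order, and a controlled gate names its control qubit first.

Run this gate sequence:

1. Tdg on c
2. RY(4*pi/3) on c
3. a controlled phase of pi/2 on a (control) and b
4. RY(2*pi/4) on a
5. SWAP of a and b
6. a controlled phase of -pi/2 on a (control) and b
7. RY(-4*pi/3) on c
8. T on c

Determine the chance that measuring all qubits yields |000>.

A full measurement returns |000> with probability 1/2.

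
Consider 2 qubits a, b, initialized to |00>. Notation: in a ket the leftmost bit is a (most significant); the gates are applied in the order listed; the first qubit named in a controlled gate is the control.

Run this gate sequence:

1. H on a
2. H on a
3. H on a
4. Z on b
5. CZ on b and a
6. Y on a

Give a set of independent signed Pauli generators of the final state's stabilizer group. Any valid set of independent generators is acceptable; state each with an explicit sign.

One valid set of independent stabilizer generators is -XI, +IZ (any independent generating set of the same group is equally correct).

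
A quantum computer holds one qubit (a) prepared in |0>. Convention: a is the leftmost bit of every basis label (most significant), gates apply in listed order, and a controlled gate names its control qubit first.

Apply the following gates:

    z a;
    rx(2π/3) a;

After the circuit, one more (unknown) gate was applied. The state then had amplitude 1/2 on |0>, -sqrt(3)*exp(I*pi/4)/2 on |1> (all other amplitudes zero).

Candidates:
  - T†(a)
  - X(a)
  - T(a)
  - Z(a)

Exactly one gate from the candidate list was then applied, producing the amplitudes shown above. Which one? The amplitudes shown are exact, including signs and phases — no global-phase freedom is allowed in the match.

The unique candidate consistent with the amplitudes is T†(a).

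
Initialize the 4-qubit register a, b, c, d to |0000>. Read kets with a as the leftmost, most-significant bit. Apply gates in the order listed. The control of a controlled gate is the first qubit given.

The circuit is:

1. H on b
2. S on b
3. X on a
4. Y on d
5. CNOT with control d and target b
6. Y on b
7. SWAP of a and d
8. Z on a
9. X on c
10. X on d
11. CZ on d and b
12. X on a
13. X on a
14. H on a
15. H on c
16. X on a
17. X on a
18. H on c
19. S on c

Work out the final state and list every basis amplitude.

After the circuit, the state carries amplitude -I/2 on |0010>, -1/2 on |0110>, I/2 on |1010>, 1/2 on |1110>, and 0 on every other basis state. Key observation: steps 12-13 multiply out to the identity, so the circuit reduces to the remaining gates.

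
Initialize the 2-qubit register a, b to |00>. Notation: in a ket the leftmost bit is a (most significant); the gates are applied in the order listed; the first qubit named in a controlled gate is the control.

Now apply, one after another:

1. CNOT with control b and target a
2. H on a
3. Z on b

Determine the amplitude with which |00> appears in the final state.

|00> carries amplitude sqrt(2)/2 in the final state.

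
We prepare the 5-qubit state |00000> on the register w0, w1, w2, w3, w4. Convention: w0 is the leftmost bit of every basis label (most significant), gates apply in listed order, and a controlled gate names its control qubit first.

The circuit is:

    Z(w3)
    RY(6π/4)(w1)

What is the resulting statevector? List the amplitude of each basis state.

After the circuit, the state carries amplitude -sqrt(2)/2 on |00000>, sqrt(2)/2 on |01000>, and 0 on every other basis state.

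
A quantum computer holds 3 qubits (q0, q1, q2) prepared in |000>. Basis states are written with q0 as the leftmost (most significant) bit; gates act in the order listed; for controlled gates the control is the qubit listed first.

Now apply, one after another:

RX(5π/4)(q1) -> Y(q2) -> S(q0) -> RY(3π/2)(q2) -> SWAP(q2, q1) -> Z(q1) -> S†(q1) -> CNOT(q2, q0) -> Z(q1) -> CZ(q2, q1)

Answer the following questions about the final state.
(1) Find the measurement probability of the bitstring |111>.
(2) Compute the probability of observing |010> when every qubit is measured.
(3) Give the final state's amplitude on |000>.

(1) A full measurement returns |111> with probability sqrt(2)/8 + 1/4.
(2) The probability of measuring |010> is 1/4 - sqrt(2)/8.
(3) The amplitude on |000> is I*sqrt(4 - 2*sqrt(2))/4.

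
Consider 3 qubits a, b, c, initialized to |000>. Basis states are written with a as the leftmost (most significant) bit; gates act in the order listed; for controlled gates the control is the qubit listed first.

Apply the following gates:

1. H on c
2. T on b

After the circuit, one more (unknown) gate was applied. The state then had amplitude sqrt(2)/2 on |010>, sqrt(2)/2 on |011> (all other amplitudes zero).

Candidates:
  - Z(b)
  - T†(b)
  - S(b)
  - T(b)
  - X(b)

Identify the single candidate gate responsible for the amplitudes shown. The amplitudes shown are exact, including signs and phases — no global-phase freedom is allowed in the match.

The unique candidate consistent with the amplitudes is X(b).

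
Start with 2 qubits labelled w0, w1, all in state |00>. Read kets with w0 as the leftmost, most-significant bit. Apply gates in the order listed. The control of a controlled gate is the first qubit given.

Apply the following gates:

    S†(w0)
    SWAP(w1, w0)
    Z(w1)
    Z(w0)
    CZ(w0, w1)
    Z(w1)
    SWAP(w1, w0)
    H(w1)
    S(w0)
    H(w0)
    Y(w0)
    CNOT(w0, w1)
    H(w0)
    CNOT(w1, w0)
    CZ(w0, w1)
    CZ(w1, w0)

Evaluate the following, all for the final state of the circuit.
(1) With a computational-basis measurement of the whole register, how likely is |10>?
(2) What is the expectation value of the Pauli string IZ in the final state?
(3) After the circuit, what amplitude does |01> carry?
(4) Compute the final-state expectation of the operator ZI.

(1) The probability of measuring |10> is 1/2.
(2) In the final state, IZ has expectation 0.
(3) |01> carries amplitude -sqrt(2)*I/2 in the final state.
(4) The expectation value of ZI is 0.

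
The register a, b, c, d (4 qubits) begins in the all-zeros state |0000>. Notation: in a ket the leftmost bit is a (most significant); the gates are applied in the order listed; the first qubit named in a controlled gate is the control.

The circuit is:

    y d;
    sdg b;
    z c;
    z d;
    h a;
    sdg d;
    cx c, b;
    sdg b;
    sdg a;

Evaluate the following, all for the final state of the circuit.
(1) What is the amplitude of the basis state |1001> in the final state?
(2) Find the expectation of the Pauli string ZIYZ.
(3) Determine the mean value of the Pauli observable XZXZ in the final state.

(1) The final state's coefficient on |1001> equals sqrt(2)*I/2.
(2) In the final state, ZIYZ has expectation 0.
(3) In the final state, XZXZ has expectation 0.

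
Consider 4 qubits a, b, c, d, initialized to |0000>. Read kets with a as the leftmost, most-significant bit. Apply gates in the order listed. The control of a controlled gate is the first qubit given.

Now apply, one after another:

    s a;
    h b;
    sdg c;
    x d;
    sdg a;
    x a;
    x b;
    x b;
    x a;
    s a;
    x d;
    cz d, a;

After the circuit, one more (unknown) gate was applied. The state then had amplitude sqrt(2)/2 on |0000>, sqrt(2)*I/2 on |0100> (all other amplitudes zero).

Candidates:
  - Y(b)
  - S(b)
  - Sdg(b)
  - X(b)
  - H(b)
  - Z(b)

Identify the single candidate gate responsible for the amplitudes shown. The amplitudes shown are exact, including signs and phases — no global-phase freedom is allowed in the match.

The applied gate was S(b). Key observation: steps 4-11 multiply out to the identity, so the circuit reduces to the remaining gates.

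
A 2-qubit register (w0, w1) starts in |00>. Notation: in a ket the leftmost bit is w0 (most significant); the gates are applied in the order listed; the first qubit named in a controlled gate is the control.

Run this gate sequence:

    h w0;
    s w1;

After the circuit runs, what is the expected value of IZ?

The observable IZ averages to 1.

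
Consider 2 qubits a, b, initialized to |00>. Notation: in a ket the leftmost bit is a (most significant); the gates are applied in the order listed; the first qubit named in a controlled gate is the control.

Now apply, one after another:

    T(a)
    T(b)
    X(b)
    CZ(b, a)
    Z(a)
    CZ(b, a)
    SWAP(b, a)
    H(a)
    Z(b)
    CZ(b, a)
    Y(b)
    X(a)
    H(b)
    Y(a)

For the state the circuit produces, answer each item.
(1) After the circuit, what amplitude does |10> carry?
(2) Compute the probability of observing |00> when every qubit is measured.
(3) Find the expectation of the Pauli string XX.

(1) The amplitude on |10> is 1/2.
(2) The probability of measuring |00> is 1/4.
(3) In the final state, XX has expectation -1.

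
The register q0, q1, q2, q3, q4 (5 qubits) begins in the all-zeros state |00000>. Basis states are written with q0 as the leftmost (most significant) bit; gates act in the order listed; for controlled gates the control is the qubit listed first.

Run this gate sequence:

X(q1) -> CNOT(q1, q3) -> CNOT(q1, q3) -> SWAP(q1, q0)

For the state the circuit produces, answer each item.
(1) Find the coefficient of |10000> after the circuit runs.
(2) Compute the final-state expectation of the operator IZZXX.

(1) The final state's coefficient on |10000> equals 1. Key observation: steps 2-3 multiply out to the identity, so the circuit reduces to the remaining gates.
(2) The observable IZZXX averages to 0.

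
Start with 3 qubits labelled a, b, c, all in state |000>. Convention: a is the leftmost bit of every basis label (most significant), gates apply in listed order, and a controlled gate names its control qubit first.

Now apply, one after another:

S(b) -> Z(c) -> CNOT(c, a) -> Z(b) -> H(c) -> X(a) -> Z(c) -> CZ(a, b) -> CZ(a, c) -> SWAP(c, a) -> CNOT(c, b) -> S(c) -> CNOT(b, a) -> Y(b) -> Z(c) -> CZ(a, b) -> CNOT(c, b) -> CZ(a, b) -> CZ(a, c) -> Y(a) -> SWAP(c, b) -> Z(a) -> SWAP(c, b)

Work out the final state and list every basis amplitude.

The final amplitudes are sqrt(2)*I/2 on |011>, sqrt(2)*I/2 on |111>, and 0 on every other basis state.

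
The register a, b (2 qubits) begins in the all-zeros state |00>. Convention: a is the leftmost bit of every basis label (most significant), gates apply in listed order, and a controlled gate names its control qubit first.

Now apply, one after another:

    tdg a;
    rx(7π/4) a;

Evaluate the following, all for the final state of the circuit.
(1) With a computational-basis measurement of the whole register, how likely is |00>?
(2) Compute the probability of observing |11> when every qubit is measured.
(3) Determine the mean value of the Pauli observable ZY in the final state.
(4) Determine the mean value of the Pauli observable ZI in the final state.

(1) A full measurement returns |00> with probability sqrt(2)/4 + 1/2.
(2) Outcome |11> occurs with probability 0.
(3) In the final state, ZY has expectation 0.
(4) The expectation value of ZI is sqrt(2)/2.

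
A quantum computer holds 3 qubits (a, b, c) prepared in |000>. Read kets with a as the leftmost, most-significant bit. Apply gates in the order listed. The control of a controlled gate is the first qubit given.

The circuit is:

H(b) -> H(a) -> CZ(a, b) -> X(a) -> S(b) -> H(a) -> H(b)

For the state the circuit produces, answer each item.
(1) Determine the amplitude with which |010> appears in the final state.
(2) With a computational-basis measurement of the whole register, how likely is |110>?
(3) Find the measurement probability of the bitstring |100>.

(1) The amplitude on |010> is 1/2.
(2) The probability of measuring |110> is 1/4.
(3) The probability of measuring |100> is 1/4.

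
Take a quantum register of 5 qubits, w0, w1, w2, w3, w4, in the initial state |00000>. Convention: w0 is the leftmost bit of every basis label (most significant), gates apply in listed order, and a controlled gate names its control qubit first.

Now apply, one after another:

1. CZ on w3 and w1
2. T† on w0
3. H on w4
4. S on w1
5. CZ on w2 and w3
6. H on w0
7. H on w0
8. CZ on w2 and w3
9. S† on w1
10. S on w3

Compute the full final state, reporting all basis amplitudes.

The resulting statevector has amplitude sqrt(2)/2 on |00000>, sqrt(2)/2 on |00001>, and 0 on every other basis state. Key observation: steps 4-9 multiply out to the identity, so the circuit reduces to the remaining gates.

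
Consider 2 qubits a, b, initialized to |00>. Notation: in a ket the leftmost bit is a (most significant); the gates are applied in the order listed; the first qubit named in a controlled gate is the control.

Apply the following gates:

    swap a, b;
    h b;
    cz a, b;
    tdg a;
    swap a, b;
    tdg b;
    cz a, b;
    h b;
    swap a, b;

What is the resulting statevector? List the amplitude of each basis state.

After the circuit, the state carries amplitude 1/2 on |00>, 1/2 on |01>, 1/2 on |10>, 1/2 on |11>.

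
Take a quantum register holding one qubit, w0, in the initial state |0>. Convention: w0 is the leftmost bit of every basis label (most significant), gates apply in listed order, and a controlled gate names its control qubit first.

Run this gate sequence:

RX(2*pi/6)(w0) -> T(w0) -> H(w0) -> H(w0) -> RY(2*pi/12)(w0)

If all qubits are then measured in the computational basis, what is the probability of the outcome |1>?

The probability of measuring |1> is -sqrt(3)/8 + sqrt(6)/16 + 1/2.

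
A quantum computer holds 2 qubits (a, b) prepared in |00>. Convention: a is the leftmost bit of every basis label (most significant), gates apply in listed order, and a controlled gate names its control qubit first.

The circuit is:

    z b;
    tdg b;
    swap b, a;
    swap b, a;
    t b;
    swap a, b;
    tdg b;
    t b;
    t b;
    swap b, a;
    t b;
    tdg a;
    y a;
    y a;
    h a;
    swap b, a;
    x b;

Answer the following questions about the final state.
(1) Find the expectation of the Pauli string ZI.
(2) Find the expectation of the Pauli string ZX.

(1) The expectation value of ZI is 1.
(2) In the final state, ZX has expectation 1.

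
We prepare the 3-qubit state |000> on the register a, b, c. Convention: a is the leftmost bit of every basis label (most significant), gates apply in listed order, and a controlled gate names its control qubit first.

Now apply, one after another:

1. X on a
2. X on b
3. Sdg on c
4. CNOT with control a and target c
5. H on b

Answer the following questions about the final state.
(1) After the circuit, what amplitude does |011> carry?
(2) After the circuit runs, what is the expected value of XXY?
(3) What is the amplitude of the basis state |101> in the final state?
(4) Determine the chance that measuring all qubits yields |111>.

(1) The amplitude on |011> is 0.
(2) In the final state, XXY has expectation 0.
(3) |101> carries amplitude sqrt(2)/2 in the final state.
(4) The probability of measuring |111> is 1/2.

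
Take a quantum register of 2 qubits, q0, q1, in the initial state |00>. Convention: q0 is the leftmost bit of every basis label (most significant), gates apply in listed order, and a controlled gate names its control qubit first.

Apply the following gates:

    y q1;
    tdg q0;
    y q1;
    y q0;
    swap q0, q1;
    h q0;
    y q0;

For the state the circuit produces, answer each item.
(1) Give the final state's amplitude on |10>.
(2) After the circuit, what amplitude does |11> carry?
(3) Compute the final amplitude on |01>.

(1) The amplitude on |10> is 0.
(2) The amplitude on |11> is -sqrt(2)/2.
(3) |01> carries amplitude sqrt(2)/2 in the final state.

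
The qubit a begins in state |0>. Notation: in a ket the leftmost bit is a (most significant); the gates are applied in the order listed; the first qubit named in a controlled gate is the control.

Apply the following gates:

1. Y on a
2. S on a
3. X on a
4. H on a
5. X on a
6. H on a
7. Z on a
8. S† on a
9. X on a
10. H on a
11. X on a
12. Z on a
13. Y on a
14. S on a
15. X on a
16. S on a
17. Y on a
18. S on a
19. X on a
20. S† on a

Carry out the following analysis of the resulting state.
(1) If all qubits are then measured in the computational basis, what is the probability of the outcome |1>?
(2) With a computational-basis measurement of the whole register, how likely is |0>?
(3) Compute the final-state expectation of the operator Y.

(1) Outcome |1> occurs with probability 1/2. Key observation: steps 4-7 multiply out to the identity, so the circuit reduces to the remaining gates.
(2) The probability of measuring |0> is 1/2.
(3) In the final state, Y has expectation 0.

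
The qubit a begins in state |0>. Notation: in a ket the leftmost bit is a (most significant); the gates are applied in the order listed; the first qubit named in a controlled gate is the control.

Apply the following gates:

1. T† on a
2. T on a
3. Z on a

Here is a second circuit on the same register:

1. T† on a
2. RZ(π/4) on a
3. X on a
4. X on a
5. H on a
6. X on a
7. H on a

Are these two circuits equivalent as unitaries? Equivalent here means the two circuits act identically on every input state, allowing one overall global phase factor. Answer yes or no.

Yes, they are equivalent — the unitaries differ by at most a global phase.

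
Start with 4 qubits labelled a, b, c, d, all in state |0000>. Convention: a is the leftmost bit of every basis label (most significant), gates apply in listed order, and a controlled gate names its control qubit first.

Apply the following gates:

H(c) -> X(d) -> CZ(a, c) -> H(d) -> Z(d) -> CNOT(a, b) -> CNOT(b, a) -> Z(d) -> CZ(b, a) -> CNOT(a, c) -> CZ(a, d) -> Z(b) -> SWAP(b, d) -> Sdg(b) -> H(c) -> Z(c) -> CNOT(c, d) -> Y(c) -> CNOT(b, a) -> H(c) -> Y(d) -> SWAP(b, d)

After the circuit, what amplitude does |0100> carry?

The final state's coefficient on |0100> equals -1/2.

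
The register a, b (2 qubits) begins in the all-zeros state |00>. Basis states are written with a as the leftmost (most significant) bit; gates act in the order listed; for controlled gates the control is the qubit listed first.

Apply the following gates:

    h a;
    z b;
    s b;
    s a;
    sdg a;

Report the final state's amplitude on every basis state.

The final amplitudes are sqrt(2)/2 on |00>, 0 on |01>, sqrt(2)/2 on |10>, 0 on |11>. Key observation: gates 4-5 undo each other exactly, leaving only the rest of the circuit to track.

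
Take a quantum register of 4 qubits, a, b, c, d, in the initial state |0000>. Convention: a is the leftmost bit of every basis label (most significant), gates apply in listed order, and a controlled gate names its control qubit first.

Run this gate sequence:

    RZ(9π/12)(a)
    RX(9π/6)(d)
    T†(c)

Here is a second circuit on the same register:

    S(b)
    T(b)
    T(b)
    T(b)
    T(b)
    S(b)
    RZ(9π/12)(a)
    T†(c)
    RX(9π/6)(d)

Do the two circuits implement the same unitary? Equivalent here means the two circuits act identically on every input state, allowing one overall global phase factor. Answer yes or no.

Yes, they are equivalent — the unitaries differ by at most a global phase.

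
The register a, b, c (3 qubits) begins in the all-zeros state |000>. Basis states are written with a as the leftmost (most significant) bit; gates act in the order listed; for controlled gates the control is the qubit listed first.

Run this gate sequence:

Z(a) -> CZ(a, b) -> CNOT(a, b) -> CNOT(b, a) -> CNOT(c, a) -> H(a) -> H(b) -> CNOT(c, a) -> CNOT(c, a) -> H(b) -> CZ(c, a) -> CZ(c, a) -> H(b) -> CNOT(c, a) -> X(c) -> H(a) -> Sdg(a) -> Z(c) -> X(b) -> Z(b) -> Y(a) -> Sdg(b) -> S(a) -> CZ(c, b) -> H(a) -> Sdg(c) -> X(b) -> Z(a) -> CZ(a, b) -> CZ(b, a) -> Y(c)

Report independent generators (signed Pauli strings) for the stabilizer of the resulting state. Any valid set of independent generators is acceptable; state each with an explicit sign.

One valid set of independent stabilizer generators is +XII, +IYI, +IIZ (any independent generating set of the same group is equally correct). Key observation: steps 9-14 multiply out to the identity, so the circuit reduces to the remaining gates.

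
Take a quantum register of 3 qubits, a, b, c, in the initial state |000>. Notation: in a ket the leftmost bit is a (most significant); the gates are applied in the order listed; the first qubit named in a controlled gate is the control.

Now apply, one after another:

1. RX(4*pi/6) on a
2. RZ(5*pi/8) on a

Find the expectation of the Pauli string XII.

The expectation value of XII is sqrt(3)*(1 - exp(3*I*pi/4))*exp(I*pi/8)/4.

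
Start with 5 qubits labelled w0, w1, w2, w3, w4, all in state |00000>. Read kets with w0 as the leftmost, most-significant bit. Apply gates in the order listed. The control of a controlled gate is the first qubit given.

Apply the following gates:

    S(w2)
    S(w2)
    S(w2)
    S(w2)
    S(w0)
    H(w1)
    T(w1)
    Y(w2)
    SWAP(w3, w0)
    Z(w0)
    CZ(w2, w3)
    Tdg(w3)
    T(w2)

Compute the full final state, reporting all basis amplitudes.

The resulting statevector has amplitude sqrt(2)*exp(3*I*pi/4)/2 on |00100>, -sqrt(2)/2 on |01100>, and 0 on every other basis state.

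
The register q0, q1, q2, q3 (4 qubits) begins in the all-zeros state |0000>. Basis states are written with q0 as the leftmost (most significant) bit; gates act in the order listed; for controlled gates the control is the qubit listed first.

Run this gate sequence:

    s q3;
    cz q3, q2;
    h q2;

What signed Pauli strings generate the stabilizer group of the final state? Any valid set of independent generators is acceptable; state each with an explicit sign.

The stabilizer group can be generated by +IIXI, +ZIII, +IZII, +IIIZ, among other valid generating sets.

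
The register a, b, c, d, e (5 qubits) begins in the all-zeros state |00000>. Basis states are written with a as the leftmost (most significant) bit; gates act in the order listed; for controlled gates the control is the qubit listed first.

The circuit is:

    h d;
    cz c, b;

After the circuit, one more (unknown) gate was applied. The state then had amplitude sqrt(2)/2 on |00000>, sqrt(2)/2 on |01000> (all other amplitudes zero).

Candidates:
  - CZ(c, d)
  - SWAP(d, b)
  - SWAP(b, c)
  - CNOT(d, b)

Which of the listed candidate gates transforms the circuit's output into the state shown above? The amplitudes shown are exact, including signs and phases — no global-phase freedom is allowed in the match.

It was SWAP(d, b) that produced the state shown.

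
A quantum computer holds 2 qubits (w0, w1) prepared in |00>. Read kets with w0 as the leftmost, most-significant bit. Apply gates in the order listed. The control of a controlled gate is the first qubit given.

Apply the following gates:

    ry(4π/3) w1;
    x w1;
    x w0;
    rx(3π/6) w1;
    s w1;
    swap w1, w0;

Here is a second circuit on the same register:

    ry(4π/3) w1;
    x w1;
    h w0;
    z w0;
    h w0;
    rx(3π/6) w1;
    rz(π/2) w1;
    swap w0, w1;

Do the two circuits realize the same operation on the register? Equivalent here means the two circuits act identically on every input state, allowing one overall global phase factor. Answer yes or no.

Yes, they are equivalent — the unitaries differ by at most a global phase.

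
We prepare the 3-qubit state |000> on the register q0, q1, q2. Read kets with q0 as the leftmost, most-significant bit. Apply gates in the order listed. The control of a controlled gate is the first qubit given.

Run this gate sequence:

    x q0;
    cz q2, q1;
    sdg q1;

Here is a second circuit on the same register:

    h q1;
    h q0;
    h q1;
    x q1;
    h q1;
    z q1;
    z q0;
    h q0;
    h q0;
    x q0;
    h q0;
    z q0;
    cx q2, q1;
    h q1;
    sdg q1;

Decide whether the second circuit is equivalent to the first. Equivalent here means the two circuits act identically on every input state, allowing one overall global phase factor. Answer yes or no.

Yes: on every input state the two circuits agree up to one overall phase factor.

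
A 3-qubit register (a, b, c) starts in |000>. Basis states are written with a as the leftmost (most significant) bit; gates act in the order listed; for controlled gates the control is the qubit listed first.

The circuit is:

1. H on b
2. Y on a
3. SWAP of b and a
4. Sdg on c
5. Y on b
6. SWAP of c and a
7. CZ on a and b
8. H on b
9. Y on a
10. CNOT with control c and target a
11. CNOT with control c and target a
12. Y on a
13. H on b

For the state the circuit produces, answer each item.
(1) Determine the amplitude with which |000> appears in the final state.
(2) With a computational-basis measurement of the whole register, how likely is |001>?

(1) The amplitude on |000> is sqrt(2)/2. Key observation: steps 8-13 multiply out to the identity, so the circuit reduces to the remaining gates.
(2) The probability of measuring |001> is 1/2.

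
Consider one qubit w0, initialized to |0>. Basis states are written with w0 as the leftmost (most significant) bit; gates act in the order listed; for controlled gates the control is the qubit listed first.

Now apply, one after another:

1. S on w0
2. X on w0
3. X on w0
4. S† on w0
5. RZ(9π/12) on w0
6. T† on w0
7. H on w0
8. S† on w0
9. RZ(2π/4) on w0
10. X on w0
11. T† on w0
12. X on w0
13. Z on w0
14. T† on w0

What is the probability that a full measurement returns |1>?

Outcome |1> occurs with probability 1/2. Key observation: the block from step 1 through step 4 cancels to the identity and can be dropped.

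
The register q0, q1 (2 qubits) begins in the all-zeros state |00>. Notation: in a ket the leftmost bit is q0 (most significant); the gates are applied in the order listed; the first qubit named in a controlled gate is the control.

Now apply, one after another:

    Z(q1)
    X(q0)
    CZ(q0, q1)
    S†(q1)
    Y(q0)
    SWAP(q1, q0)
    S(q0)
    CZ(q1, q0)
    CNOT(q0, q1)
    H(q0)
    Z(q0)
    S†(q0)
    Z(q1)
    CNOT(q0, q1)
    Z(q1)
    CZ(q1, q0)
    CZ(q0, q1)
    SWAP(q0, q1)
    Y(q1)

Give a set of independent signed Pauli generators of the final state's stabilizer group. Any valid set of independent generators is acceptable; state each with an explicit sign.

The stabilizer group can be generated by -XY, -ZZ, among other valid generating sets.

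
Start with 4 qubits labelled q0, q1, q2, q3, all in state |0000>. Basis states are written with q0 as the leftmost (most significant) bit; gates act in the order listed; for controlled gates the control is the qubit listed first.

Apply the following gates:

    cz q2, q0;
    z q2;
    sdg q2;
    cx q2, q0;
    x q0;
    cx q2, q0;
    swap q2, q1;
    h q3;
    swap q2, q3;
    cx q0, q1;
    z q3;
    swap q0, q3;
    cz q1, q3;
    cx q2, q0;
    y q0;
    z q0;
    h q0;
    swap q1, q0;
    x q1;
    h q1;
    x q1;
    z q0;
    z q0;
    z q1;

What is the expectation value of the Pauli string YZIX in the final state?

The observable YZIX averages to 0.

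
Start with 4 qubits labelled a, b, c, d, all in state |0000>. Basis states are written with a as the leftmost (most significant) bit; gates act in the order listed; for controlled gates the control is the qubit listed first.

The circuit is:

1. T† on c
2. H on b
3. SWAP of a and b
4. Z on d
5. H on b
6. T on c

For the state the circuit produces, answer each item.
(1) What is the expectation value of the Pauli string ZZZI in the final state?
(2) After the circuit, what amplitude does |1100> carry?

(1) The observable ZZZI averages to 0.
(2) |1100> carries amplitude 1/2 in the final state.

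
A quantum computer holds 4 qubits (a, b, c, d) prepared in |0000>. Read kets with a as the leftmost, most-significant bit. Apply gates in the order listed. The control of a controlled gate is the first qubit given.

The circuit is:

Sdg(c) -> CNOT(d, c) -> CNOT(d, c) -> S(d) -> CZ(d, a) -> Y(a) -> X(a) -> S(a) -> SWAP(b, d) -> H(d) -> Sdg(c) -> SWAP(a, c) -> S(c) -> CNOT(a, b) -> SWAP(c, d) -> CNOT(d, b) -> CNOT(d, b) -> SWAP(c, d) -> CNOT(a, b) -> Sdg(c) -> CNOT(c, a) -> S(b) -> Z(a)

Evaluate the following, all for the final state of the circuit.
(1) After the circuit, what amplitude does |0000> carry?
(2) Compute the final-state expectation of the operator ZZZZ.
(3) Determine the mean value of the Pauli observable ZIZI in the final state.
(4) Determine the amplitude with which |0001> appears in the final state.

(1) The final state's coefficient on |0000> equals sqrt(2)*I/2. Key observation: gates 13-20 undo each other exactly, leaving only the rest of the circuit to track.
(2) The observable ZZZZ averages to 0.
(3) The expectation value of ZIZI is 1.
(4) |0001> carries amplitude sqrt(2)*I/2 in the final state.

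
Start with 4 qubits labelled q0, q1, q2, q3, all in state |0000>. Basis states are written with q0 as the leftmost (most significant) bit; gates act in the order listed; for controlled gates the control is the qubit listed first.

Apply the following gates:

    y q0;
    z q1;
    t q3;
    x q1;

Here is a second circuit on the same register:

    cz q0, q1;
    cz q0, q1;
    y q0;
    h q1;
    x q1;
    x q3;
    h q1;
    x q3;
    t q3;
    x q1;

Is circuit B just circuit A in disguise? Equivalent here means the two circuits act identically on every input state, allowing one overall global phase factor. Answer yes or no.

Yes: on every input state the two circuits agree up to one overall phase factor.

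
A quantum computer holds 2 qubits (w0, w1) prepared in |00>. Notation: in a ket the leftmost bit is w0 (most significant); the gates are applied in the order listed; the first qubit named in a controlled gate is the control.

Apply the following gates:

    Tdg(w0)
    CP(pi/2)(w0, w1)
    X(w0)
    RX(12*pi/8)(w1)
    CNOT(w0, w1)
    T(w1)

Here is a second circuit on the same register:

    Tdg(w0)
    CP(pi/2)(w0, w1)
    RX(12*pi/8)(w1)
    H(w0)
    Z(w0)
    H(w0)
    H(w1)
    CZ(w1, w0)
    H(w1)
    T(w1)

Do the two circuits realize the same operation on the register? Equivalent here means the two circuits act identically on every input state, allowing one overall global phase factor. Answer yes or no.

Yes — the two circuits implement the same unitary up to a global phase.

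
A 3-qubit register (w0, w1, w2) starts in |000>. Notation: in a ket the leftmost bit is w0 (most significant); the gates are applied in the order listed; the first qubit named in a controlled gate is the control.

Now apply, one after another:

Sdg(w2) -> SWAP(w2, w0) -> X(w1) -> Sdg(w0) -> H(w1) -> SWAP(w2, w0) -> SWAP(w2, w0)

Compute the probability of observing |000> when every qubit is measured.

A full measurement returns |000> with probability 1/2. Key observation: steps 6-7 multiply out to the identity, so the circuit reduces to the remaining gates.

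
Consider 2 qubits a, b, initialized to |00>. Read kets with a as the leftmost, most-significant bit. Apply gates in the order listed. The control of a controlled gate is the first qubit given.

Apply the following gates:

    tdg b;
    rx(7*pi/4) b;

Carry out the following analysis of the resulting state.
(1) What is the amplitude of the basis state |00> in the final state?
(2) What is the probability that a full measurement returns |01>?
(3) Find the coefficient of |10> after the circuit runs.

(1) |00> carries amplitude -sqrt(sqrt(2) + 2)/2 in the final state.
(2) A full measurement returns |01> with probability 1/2 - sqrt(2)/4.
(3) The amplitude on |10> is 0.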